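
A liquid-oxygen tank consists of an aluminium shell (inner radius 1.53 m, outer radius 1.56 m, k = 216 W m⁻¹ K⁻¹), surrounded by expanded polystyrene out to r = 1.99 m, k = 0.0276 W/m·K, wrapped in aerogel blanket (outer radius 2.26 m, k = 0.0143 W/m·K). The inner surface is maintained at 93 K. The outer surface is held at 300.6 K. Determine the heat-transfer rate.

Q = 283 W

Series thermal resistances, inner to outer:
  R_aluminium = (1/1.53 − 1/1.56)/(4πk) = 0.01257/(4π·216) = 4.631×10^-6 K/W
  R_expanded polystyrene = (1/1.56 − 1/1.99)/(4πk) = 0.1385/(4π·0.0276) = 0.3994 K/W
  R_aerogel blanket = (1/1.99 − 1/2.26)/(4πk) = 0.06003/(4π·0.0143) = 0.3341 K/W
ΣR = 4.631×10^-6 + 0.3994 + 0.3341 = 0.7335 K/W
Q = ΔT/ΣR = (93 K − 300.6 K)/0.7335 = -283 W
(Negative Q ⇒ heat flows inward; heat gain = 283 W.)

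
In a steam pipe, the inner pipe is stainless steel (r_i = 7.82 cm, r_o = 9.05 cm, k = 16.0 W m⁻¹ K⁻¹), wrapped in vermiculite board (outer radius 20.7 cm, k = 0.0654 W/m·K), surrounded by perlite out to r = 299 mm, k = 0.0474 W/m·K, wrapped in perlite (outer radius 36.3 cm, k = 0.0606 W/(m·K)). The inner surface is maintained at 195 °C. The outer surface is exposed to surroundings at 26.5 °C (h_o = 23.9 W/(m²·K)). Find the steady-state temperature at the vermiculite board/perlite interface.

Treat each layer as a resistance in series:
  R'_stainless steel = ln(0.0905/0.0782)/(2πk) = 0.1461/(2π·16.0) = 0.001453 m·K/W
  R'_vermiculite board = ln(0.207/0.0905)/(2πk) = 0.8274/(2π·0.0654) = 2.013 m·K/W
  R'_perlite = ln(0.299/0.207)/(2πk) = 0.3677/(2π·0.0474) = 1.235 m·K/W
  R'_perlite = ln(0.363/0.299)/(2πk) = 0.1940/(2π·0.0606) = 0.5094 m·K/W
  R'_conv,out = 1/(2πr h) = 1/(2π·0.363·23.9) = 0.01834 m·K/W
ΣR = 0.001453 + 2.013 + 1.235 + 0.5094 + 0.01834 = 3.777 m·K/W
Q' = ΔT/ΣR = (195 °C − 26.5 °C)/3.777 = 44.61 W/m
From the inner boundary to the vermiculite board/perlite interface, ΣR_partial = 2.014 m·K/W.
T_interface = T_in − Q'·ΣR_partial = 195 °C − (44.61)(2.014) = 105 °C

T = 105 °C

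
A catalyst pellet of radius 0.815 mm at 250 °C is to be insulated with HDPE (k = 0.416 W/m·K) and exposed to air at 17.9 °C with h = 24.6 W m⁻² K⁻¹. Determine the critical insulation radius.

For a sphere, r_cr = 2k_ins/h = 2·0.416/24.6 = 0.0338 m = 3.38 cm

r_cr = 3.38 cm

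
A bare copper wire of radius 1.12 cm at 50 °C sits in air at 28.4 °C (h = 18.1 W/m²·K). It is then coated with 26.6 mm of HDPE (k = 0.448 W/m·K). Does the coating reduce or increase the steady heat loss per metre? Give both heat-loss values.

increases: 27.5 → 32.5 W/m

Critical radius for a cylinder: r_cr = k/h = 0.0248 m = 2.48 cm.
Outer radius after coating: r₂ = 0.0112 + 0.0266 = 0.0378 m.
r₁ < r_cr < r₂: heat loss rises to a maximum at r_cr then falls. Whether the coating helps depends on whether Q(r₂) has dropped back below Q(r₁).
Bare: R = 1/(2πr₁h) = 0.7851 m·K/W; Q = 21.6/0.7851 = 27.5 W/m.
Coated: R = R_cond + R_conv = 0.6648 m·K/W; Q = 21.6/0.6648 = 32.5 W/m.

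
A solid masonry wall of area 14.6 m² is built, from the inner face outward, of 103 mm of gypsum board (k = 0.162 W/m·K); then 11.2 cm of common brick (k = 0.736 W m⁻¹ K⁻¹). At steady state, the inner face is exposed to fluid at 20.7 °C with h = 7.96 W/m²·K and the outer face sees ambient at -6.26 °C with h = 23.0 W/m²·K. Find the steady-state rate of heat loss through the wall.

Q = 411 W

Treat each layer as a resistance in series:
  R_conv,in = 1/(hA) = 1/(7.96·14.6) = 0.008605 K/W
  R_gypsum board = L/(kA) = 0.103/(0.162·14.6) = 0.04355 K/W
  R_common brick = L/(kA) = 0.112/(0.736·14.6) = 0.01042 K/W
  R_conv,out = 1/(hA) = 1/(23.0·14.6) = 0.002978 K/W
ΣR = 0.008605 + 0.04355 + 0.01042 + 0.002978 = 0.06555 K/W
Q = ΔT/ΣR = (20.7 °C − -6.26 °C)/0.06555 = 411 W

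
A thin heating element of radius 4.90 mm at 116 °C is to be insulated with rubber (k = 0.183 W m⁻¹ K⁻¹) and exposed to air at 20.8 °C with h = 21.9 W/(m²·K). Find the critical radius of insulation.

r_cr = 0.836 cm

For a cylinder, r_cr = k_ins/h = 0.183/21.9 = 0.00836 m = 0.836 cm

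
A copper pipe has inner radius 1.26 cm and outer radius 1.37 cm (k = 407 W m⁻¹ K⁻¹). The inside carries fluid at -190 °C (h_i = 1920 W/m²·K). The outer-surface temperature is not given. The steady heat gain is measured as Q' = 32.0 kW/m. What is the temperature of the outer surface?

T_out = 21.6 °C

Sum the resistances:
  R'_conv,in = 1/(2πr h) = 1/(2π·0.0126·1920) = 0.006579 m·K/W
  R'_copper = ln(0.0137/0.0126)/(2πk) = 0.08370/(2π·407) = 3.273×10^-5 m·K/W
ΣR = 0.006612 m·K/W
ΔT = Q'·ΣR = 32000 × 0.006612 = 211.6 K
Heat flows inward, so T_out = T_in + ΔT = -190 + 211.6 = 21.6 °C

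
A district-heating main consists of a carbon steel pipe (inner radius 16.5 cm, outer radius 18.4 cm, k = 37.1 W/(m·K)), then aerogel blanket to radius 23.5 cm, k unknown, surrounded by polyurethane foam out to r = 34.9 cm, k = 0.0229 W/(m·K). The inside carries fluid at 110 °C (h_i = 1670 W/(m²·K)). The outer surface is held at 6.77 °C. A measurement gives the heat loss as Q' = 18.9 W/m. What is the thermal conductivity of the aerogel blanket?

k = 0.0144 W/m·K

ΣR = ΔT/Q' = |110 − 6.77|/18.9 = 5.462 m·K/W
Known resistances:
  R'_conv,in = 1/(2πr h) = 1/(2π·0.165·1670) = 5.776×10^-4 m·K/W
  R'_carbon steel = ln(0.184/0.165)/(2πk) = 0.1090/(2π·37.1) = 4.676×10^-4 m·K/W
  R'_polyurethane foam = ln(0.349/0.235)/(2πk) = 0.3955/(2π·0.0229) = 2.749 m·K/W
R_aerogel blanket = ΣR − ΣR_known = 5.462 − 2.750 = 2.712 m·K/W
ln(r₂/r₁)/(2πk) = 2.712 ⇒ k = 0.2446/(2π·2.712) = 0.0144 W/m·K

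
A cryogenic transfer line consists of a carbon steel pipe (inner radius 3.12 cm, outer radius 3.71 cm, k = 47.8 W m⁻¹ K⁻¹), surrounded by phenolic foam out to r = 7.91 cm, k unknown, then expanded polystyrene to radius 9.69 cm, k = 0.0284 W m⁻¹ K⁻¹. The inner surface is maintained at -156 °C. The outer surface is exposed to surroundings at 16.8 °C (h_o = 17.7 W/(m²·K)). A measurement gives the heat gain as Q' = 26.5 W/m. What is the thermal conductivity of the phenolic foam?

k = 0.0228 W/m·K

ΣR = ΔT/Q' = |-156 − 16.8|/26.5 = 6.521 m·K/W
Known resistances:
  R'_carbon steel = ln(0.0371/0.0312)/(2πk) = 0.1732/(2π·47.8) = 5.767×10^-4 m·K/W
  R'_expanded polystyrene = ln(0.0969/0.0791)/(2πk) = 0.2030/(2π·0.0284) = 1.137 m·K/W
  R'_conv,out = 1/(2πr h) = 1/(2π·0.0969·17.7) = 0.09279 m·K/W
R_phenolic foam = ΣR − ΣR_known = 6.521 − 1.230 = 5.291 m·K/W
ln(r₂/r₁)/(2πk) = 5.291 ⇒ k = 0.7571/(2π·5.291) = 0.0228 W/m·K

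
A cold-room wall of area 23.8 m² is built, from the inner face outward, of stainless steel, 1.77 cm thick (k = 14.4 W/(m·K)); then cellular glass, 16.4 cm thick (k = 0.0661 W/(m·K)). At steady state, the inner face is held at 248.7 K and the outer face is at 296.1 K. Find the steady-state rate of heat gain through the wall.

Q = 454 W

Resistance network (inner→outer):
  R_stainless steel = L/(kA) = 0.0177/(14.4·23.8) = 5.165×10^-5 K/W
  R_cellular glass = L/(kA) = 0.164/(0.0661·23.8) = 0.1042 K/W
ΣR = 5.165×10^-5 + 0.1042 = 0.1043 K/W
Q = ΔT/ΣR = (248.7 K − 296.1 K)/0.1043 = -454 W
(Negative Q ⇒ heat flows inward; heat gain = 454 W.)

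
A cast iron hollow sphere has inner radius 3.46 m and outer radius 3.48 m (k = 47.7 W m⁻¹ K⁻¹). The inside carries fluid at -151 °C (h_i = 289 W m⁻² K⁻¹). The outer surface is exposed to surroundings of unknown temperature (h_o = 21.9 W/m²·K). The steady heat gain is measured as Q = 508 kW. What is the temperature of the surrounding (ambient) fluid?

T_out = 14.5 °C

Sum the resistances:
  R_conv,in = 1/(4πr²h) = 1/(4π·3.46²·289) = 2.300×10^-5 K/W
  R_cast iron = (1/3.46 − 1/3.48)/(4πk) = 0.001661/(4π·47.7) = 2.771×10^-6 K/W
  R_conv,out = 1/(4πr²h) = 1/(4π·3.48²·21.9) = 3.000×10^-4 K/W
ΣR = 3.258×10^-4 K/W
ΔT = Q·ΣR = 5.08×10^5 × 3.258×10^-4 = 165.5 K
Heat flows inward, so T_out = T_in + ΔT = -151 + 165.5 = 14.5 °C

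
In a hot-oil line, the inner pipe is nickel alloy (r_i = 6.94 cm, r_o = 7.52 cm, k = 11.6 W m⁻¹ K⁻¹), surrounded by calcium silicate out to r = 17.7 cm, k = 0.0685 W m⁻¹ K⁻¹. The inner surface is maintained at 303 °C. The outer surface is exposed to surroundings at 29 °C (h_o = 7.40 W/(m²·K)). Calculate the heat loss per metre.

Q' = 130 W/m

Resistance network (inner→outer):
  R'_nickel alloy = ln(0.0752/0.0694)/(2πk) = 0.08026/(2π·11.6) = 0.001101 m·K/W
  R'_calcium silicate = ln(0.177/0.0752)/(2πk) = 0.8560/(2π·0.0685) = 1.989 m·K/W
  R'_conv,out = 1/(2πr h) = 1/(2π·0.177·7.40) = 0.1215 m·K/W
ΣR = 0.001101 + 1.989 + 0.1215 = 2.112 m·K/W
Q' = ΔT/ΣR = (303 °C − 29 °C)/2.112 = 130 W/m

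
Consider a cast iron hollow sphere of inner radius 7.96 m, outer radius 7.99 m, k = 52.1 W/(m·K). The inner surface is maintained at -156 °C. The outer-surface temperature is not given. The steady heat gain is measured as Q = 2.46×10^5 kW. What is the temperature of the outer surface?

Sum the resistances:
  R_cast iron = (1/7.96 − 1/7.99)/(4πk) = 4.717×10^-4/(4π·52.1) = 7.205×10^-7 K/W
ΣR = 7.205×10^-7 K/W
ΔT = Q·ΣR = 2.46×10^8 × 7.205×10^-7 = 177.2 K
Heat flows inward, so T_out = T_in + ΔT = -156 + 177.2 = 21.2 °C

T_out = 21.2 °C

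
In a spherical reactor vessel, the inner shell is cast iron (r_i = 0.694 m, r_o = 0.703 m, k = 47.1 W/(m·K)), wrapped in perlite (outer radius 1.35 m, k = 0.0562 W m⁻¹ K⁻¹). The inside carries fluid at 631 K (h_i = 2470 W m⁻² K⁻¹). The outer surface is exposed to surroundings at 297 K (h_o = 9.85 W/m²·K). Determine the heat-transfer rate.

Treat each layer as a resistance in series:
  R_conv,in = 1/(4πr²h) = 1/(4π·0.694²·2470) = 6.689×10^-5 K/W
  R_cast iron = (1/0.694 − 1/0.703)/(4πk) = 0.01845/(4π·47.1) = 3.117×10^-5 K/W
  R_perlite = (1/0.703 − 1/1.35)/(4πk) = 0.6817/(4π·0.0562) = 0.9653 K/W
  R_conv,out = 1/(4πr²h) = 1/(4π·1.35²·9.85) = 0.004433 K/W
ΣR = 6.689×10^-5 + 3.117×10^-5 + 0.9653 + 0.004433 = 0.9698 K/W
Q = ΔT/ΣR = (631 K − 297 K)/0.9698 = 344 W

Q = 344 W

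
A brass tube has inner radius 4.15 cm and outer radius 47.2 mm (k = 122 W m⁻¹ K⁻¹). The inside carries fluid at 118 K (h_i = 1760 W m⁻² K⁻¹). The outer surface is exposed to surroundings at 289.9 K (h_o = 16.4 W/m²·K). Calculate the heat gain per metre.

Treat each layer as a resistance in series:
  R'_conv,in = 1/(2πr h) = 1/(2π·0.0415·1760) = 0.002179 m·K/W
  R'_brass = ln(0.0472/0.0415)/(2πk) = 0.1287/(2π·122) = 1.679×10^-4 m·K/W
  R'_conv,out = 1/(2πr h) = 1/(2π·0.0472·16.4) = 0.2056 m·K/W
ΣR = 0.002179 + 1.679×10^-4 + 0.2056 = 0.2079 m·K/W
Q' = ΔT/ΣR = (118 K − 289.9 K)/0.2079 = -827 W/m
(Negative Q' ⇒ heat flows inward; heat gain = 827 W/m.)

Q' = 827 W/m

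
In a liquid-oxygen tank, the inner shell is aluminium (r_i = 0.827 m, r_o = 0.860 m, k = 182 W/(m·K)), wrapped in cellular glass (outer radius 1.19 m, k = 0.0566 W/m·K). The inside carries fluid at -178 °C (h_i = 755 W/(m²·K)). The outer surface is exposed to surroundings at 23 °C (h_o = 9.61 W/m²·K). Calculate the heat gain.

Q = 438 W

Treat each layer as a resistance in series:
  R_conv,in = 1/(4πr²h) = 1/(4π·0.827²·755) = 1.541×10^-4 K/W
  R_aluminium = (1/0.827 − 1/0.860)/(4πk) = 0.04640/(4π·182) = 2.029×10^-5 K/W
  R_cellular glass = (1/0.860 − 1/1.19)/(4πk) = 0.3225/(4π·0.0566) = 0.4534 K/W
  R_conv,out = 1/(4πr²h) = 1/(4π·1.19²·9.61) = 0.005848 K/W
ΣR = 1.541×10^-4 + 2.029×10^-5 + 0.4534 + 0.005848 = 0.4594 K/W
Q = ΔT/ΣR = (-178 °C − 23 °C)/0.4594 = -438 W
(Negative Q ⇒ heat flows inward; heat gain = 438 W.)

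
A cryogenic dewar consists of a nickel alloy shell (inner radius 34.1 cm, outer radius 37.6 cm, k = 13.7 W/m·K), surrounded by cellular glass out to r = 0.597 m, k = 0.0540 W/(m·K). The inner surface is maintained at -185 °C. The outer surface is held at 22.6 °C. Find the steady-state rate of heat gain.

Q = 143 W

Resistance network (inner→outer):
  R_nickel alloy = (1/0.341 − 1/0.376)/(4πk) = 0.2730/(4π·13.7) = 0.001586 K/W
  R_cellular glass = (1/0.376 − 1/0.597)/(4πk) = 0.9845/(4π·0.0540) = 1.451 K/W
ΣR = 0.001586 + 1.451 = 1.453 K/W
Q = ΔT/ΣR = (-185 °C − 22.6 °C)/1.453 = -143 W
(Negative Q ⇒ heat flows inward; heat gain = 143 W.)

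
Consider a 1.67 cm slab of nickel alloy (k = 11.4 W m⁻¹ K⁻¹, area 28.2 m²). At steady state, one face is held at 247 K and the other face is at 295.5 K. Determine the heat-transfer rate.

Q = 934 kW

Q = kA·ΔT/L = 11.4 × 28.2 × |247 K − 295.5 K| / 0.0167 = 9.34×10^5 W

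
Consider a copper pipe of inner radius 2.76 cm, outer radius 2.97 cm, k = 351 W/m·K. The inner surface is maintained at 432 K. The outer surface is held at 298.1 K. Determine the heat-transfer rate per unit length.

Q' = 4030 kW/m

Q' = 2πk·ΔT/ln(r₂/r₁) = 2π × 351 × 133.9 / ln(0.0297/0.0276) = 4.03×10^6 W/m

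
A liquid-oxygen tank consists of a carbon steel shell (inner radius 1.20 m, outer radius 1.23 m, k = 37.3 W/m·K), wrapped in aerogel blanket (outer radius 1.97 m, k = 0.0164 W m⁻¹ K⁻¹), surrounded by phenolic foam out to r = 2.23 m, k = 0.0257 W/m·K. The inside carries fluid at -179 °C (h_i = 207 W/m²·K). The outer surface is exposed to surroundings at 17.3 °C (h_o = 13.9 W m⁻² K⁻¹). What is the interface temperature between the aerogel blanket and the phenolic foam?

T = -4.4 °C

Treat each layer as a resistance in series:
  R_conv,in = 1/(4πr²h) = 1/(4π·1.20²·207) = 2.670×10^-4 K/W
  R_carbon steel = (1/1.20 − 1/1.23)/(4πk) = 0.02033/(4π·37.3) = 4.336×10^-5 K/W
  R_aerogel blanket = (1/1.23 − 1/1.97)/(4πk) = 0.3054/(4π·0.0164) = 1.482 K/W
  R_phenolic foam = (1/1.97 − 1/2.23)/(4πk) = 0.05918/(4π·0.0257) = 0.1833 K/W
  R_conv,out = 1/(4πr²h) = 1/(4π·2.23²·13.9) = 0.001151 K/W
ΣR = 2.670×10^-4 + 4.336×10^-5 + 1.482 + 0.1833 + 0.001151 = 1.667 K/W
Q = ΔT/ΣR = (-179 °C − 17.3 °C)/1.667 = -117.8 W
From the inner boundary to the aerogel blanket/phenolic foam interface, ΣR_partial = 1.482 K/W.
T_interface = T_in − Q·ΣR_partial = -179 °C − (-117.8)(1.482) = -4.4 °C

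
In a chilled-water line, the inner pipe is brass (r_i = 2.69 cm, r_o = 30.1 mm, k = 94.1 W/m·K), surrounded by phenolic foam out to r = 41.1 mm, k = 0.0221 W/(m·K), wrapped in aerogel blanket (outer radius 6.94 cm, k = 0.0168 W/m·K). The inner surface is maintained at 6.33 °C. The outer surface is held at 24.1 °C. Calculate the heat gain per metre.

Resistance network (inner→outer):
  R'_brass = ln(0.0301/0.0269)/(2πk) = 0.1124/(2π·94.1) = 1.901×10^-4 m·K/W
  R'_phenolic foam = ln(0.0411/0.0301)/(2πk) = 0.3115/(2π·0.0221) = 2.243 m·K/W
  R'_aerogel blanket = ln(0.0694/0.0411)/(2πk) = 0.5239/(2π·0.0168) = 4.963 m·K/W
ΣR = 1.901×10^-4 + 2.243 + 4.963 = 7.206 m·K/W
Q' = ΔT/ΣR = (6.33 °C − 24.1 °C)/7.206 = -2.47 W/m
(Negative Q' ⇒ heat flows inward; heat gain = 2.47 W/m.)

Q' = 2.47 W/m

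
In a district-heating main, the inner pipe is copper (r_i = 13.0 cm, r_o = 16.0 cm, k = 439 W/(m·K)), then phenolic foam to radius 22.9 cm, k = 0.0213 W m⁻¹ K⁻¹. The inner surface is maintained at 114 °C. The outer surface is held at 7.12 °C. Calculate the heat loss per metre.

Series thermal resistances, inner to outer:
  R'_copper = ln(0.160/0.130)/(2πk) = 0.2076/(2π·439) = 7.528×10^-5 m·K/W
  R'_phenolic foam = ln(0.229/0.160)/(2πk) = 0.3585/(2π·0.0213) = 2.679 m·K/W
ΣR = 7.528×10^-5 + 2.679 = 2.679 m·K/W
Q' = ΔT/ΣR = (114 °C − 7.12 °C)/2.679 = 39.9 W/m

Q' = 39.9 W/m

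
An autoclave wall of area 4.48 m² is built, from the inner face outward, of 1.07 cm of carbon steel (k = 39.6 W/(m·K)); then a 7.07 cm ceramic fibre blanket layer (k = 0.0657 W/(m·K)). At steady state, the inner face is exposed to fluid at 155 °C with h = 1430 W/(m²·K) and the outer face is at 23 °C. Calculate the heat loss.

Q = 549 W

Resistance network (inner→outer):
  R_conv,in = 1/(hA) = 1/(1430·4.48) = 1.561×10^-4 K/W
  R_carbon steel = L/(kA) = 0.0107/(39.6·4.48) = 6.031×10^-5 K/W
  R_ceramic fibre blanket = L/(kA) = 0.0707/(0.0657·4.48) = 0.2402 K/W
ΣR = 1.561×10^-4 + 6.031×10^-5 + 0.2402 = 0.2404 K/W
Q = ΔT/ΣR = (155 °C − 23 °C)/0.2404 = 549 W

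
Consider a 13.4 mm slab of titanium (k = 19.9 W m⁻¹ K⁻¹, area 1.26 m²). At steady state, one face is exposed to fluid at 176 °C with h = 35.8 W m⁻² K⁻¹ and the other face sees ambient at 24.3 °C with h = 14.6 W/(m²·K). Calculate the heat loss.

Q = 1970 W

Resistance network (inner→outer):
  R_conv,in = 1/(hA) = 1/(35.8·1.26) = 0.02217 K/W
  R_titanium = L/(kA) = 0.0134/(19.9·1.26) = 5.344×10^-4 K/W
  R_conv,out = 1/(hA) = 1/(14.6·1.26) = 0.05436 K/W
ΣR = 0.02217 + 5.344×10^-4 + 0.05436 = 0.07706 K/W
Q = ΔT/ΣR = (176 °C − 24.3 °C)/0.07706 = 1970 W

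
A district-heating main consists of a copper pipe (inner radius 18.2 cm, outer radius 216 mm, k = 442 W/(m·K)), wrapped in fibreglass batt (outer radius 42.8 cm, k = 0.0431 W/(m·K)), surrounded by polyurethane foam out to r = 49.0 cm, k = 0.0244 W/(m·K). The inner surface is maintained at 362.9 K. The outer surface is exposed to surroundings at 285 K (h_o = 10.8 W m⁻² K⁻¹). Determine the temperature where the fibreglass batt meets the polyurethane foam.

Series thermal resistances, inner to outer:
  R'_copper = ln(0.216/0.182)/(2πk) = 0.1713/(2π·442) = 6.167×10^-5 m·K/W
  R'_fibreglass batt = ln(0.428/0.216)/(2πk) = 0.6838/(2π·0.0431) = 2.525 m·K/W
  R'_polyurethane foam = ln(0.490/0.428)/(2πk) = 0.1353/(2π·0.0244) = 0.8824 m·K/W
  R'_conv,out = 1/(2πr h) = 1/(2π·0.490·10.8) = 0.03007 m·K/W
ΣR = 6.167×10^-5 + 2.525 + 0.8824 + 0.03007 = 3.438 m·K/W
Q' = ΔT/ΣR = (362.9 K − 285 K)/3.438 = 22.66 W/m
From the inner boundary to the fibreglass batt/polyurethane foam interface, ΣR_partial = 2.525 m·K/W.
T_interface = T_in − Q'·ΣR_partial = 362.9 K − (22.66)(2.525) = 305.7 K

T = 305.7 K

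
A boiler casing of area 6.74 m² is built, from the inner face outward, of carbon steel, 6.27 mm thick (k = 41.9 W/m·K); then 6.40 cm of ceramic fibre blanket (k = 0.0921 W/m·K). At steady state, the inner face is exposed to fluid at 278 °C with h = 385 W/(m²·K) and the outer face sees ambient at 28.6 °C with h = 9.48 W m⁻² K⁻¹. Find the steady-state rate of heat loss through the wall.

Q = 2090 W

Resistance network (inner→outer):
  R_conv,in = 1/(hA) = 1/(385·6.74) = 3.854×10^-4 K/W
  R_carbon steel = L/(kA) = 0.00627/(41.9·6.74) = 2.220×10^-5 K/W
  R_ceramic fibre blanket = L/(kA) = 0.0640/(0.0921·6.74) = 0.1031 K/W
  R_conv,out = 1/(hA) = 1/(9.48·6.74) = 0.01565 K/W
ΣR = 3.854×10^-4 + 2.220×10^-5 + 0.1031 + 0.01565 = 0.1192 K/W
Q = ΔT/ΣR = (278 °C − 28.6 °C)/0.1192 = 2090 W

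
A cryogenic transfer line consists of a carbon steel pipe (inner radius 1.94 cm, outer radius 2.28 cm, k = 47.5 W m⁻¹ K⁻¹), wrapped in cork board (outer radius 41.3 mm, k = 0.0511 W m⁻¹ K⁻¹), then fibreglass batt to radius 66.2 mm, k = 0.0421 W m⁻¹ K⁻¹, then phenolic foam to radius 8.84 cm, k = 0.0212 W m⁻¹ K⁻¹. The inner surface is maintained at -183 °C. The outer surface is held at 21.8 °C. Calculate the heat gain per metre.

Q' = 35.3 W/m

Treat each layer as a resistance in series:
  R'_carbon steel = ln(0.0228/0.0194)/(2πk) = 0.1615/(2π·47.5) = 5.411×10^-4 m·K/W
  R'_cork board = ln(0.0413/0.0228)/(2πk) = 0.5941/(2π·0.0511) = 1.850 m·K/W
  R'_fibreglass batt = ln(0.0662/0.0413)/(2πk) = 0.4718/(2π·0.0421) = 1.784 m·K/W
  R'_phenolic foam = ln(0.0884/0.0662)/(2πk) = 0.2892/(2π·0.0212) = 2.171 m·K/W
ΣR = 5.411×10^-4 + 1.850 + 1.784 + 2.171 = 5.806 m·K/W
Q' = ΔT/ΣR = (-183 °C − 21.8 °C)/5.806 = -35.3 W/m
(Negative Q' ⇒ heat flows inward; heat gain = 35.3 W/m.)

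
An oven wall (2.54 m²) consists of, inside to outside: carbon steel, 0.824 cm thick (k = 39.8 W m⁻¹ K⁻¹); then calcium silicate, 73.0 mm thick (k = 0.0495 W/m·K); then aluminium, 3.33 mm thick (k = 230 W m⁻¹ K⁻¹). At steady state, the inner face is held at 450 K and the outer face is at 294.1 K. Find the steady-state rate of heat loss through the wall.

Q = 268 W

Series thermal resistances, inner to outer:
  R_carbon steel = L/(kA) = 0.00824/(39.8·2.54) = 8.151×10^-5 K/W
  R_calcium silicate = L/(kA) = 0.0730/(0.0495·2.54) = 0.5806 K/W
  R_aluminium = L/(kA) = 0.00333/(230·2.54) = 5.700×10^-6 K/W
ΣR = 8.151×10^-5 + 0.5806 + 5.700×10^-6 = 0.5807 K/W
Q = ΔT/ΣR = (450 K − 294.1 K)/0.5807 = 268 W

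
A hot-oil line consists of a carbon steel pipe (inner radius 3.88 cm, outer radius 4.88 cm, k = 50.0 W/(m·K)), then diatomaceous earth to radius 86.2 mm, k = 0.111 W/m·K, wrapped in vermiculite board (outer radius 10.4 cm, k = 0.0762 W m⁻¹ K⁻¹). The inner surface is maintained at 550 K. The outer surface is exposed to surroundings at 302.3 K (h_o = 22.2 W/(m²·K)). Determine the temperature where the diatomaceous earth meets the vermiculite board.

Series thermal resistances, inner to outer:
  R'_carbon steel = ln(0.0488/0.0388)/(2πk) = 0.2293/(2π·50.0) = 7.299×10^-4 m·K/W
  R'_diatomaceous earth = ln(0.0862/0.0488)/(2πk) = 0.5689/(2π·0.111) = 0.8158 m·K/W
  R'_vermiculite board = ln(0.104/0.0862)/(2πk) = 0.1877/(2π·0.0762) = 0.3921 m·K/W
  R'_conv,out = 1/(2πr h) = 1/(2π·0.104·22.2) = 0.06893 m·K/W
ΣR = 7.299×10^-4 + 0.8158 + 0.3921 + 0.06893 = 1.278 m·K/W
Q' = ΔT/ΣR = (550 K − 302.3 K)/1.278 = 193.8 W/m
From the inner boundary to the diatomaceous earth/vermiculite board interface, ΣR_partial = 0.8165 m·K/W.
T_interface = T_in − Q'·ΣR_partial = 550 K − (193.8)(0.8165) = 392 K

T = 392 K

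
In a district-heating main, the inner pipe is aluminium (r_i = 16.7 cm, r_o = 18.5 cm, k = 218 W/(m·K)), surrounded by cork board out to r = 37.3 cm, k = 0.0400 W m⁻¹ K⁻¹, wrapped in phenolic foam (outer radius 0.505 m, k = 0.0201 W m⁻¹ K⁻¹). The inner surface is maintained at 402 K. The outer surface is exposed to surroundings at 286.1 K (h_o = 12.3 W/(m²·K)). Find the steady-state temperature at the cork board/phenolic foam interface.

Treat each layer as a resistance in series:
  R'_aluminium = ln(0.185/0.167)/(2πk) = 0.1024/(2π·218) = 7.473×10^-5 m·K/W
  R'_cork board = ln(0.373/0.185)/(2πk) = 0.7012/(2π·0.0400) = 2.790 m·K/W
  R'_phenolic foam = ln(0.505/0.373)/(2πk) = 0.3030/(2π·0.0201) = 2.399 m·K/W
  R'_conv,out = 1/(2πr h) = 1/(2π·0.505·12.3) = 0.02562 m·K/W
ΣR = 7.473×10^-5 + 2.790 + 2.399 + 0.02562 = 5.215 m·K/W
Q' = ΔT/ΣR = (402 K − 286.1 K)/5.215 = 22.22 W/m
From the inner boundary to the cork board/phenolic foam interface, ΣR_partial = 2.790 m·K/W.
T_interface = T_in − Q'·ΣR_partial = 402 K − (22.22)(2.790) = 340.0 K

T = 340.0 K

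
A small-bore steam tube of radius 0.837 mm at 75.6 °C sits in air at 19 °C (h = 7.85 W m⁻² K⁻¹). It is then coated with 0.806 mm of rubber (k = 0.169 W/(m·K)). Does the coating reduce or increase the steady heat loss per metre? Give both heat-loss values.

Critical radius for a cylinder: r_cr = k/h = 0.0215 m = 2.15 cm.
Outer radius after coating: r₂ = 8.37×10^-4 + 8.06×10^-4 = 0.001643 m.
Since r₁ < r_cr and r₂ ≤ r_cr, the coating moves toward the maximum at r_cr — heat loss rises.
Bare: R = 1/(2πr₁h) = 24.22 m·K/W; Q = 56.6/24.22 = 2.34 W/m.
Coated: R = R_cond + R_conv = 12.98 m·K/W; Q = 56.6/12.98 = 4.36 W/m.

increases: 2.34 → 4.36 W/m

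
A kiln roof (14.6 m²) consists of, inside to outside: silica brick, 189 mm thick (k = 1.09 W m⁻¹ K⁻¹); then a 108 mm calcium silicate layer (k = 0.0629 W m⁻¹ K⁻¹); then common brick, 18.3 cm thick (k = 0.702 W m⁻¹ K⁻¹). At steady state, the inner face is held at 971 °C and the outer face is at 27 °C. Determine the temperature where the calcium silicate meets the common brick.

T = 141 °C

Resistance network (inner→outer):
  R_silica brick = L/(kA) = 0.189/(1.09·14.6) = 0.01188 K/W
  R_calcium silicate = L/(kA) = 0.108/(0.0629·14.6) = 0.1176 K/W
  R_common brick = L/(kA) = 0.183/(0.702·14.6) = 0.01786 K/W
ΣR = 0.01188 + 0.1176 + 0.01786 = 0.1473 K/W
Q = ΔT/ΣR = (971 °C − 27 °C)/0.1473 = 6409 W
From the inner boundary to the calcium silicate/common brick interface, ΣR_partial = 0.1295 K/W.
T_interface = T_in − Q·ΣR_partial = 971 °C − (6409)(0.1295) = 141 °C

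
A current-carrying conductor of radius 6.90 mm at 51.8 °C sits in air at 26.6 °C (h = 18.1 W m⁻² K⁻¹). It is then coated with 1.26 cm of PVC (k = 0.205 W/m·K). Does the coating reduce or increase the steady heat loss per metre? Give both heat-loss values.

increases: 19.8 → 20.0 W/m

Critical radius for a cylinder: r_cr = k/h = 0.0113 m = 1.13 cm.
Outer radius after coating: r₂ = 0.00690 + 0.0126 = 0.01950 m.
r₁ < r_cr < r₂: heat loss rises to a maximum at r_cr then falls. Whether the coating helps depends on whether Q(r₂) has dropped back below Q(r₁).
Bare: R = 1/(2πr₁h) = 1.274 m·K/W; Q = 25.2/1.274 = 19.8 W/m.
Coated: R = R_cond + R_conv = 1.257 m·K/W; Q = 25.2/1.257 = 20.0 W/m.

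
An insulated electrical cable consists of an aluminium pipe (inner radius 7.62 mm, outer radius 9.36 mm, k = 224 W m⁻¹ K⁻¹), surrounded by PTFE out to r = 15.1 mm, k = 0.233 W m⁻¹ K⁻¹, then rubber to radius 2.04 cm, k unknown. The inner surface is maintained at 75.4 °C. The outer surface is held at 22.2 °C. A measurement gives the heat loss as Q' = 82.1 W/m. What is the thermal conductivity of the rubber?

k = 0.149 W/m·K

ΣR = ΔT/Q' = |75.4 − 22.2|/82.1 = 0.6480 m·K/W
Known resistances:
  R'_aluminium = ln(0.00936/0.00762)/(2πk) = 0.2057/(2π·224) = 1.461×10^-4 m·K/W
  R'_PTFE = ln(0.0151/0.00936)/(2πk) = 0.4782/(2π·0.233) = 0.3267 m·K/W
R_rubber = ΣR − ΣR_known = 0.6480 − 0.3268 = 0.3212 m·K/W
ln(r₂/r₁)/(2πk) = 0.3212 ⇒ k = 0.3008/(2π·0.3212) = 0.149 W/m·K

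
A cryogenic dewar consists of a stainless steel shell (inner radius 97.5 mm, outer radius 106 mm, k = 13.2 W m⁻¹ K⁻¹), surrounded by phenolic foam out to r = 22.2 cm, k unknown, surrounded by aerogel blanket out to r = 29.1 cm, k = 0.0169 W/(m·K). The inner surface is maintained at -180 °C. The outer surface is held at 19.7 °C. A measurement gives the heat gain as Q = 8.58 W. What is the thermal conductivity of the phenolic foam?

ΣR = ΔT/Q = |-180 − 19.7|/8.58 = 23.28 K/W
Known resistances:
  R_stainless steel = (1/0.0975 − 1/0.106)/(4πk) = 0.8224/(4π·13.2) = 0.004958 K/W
  R_aerogel blanket = (1/0.222 − 1/0.291)/(4πk) = 1.068/(4π·0.0169) = 5.029 K/W
R_phenolic foam = ΣR − ΣR_known = 23.28 − 5.034 = 18.25 K/W
(1/r₁−1/r₂)/(4πk) = 18.25 ⇒ k = 4.929/(4π·18.25) = 0.0215 W/m·K

k = 0.0215 W/m·K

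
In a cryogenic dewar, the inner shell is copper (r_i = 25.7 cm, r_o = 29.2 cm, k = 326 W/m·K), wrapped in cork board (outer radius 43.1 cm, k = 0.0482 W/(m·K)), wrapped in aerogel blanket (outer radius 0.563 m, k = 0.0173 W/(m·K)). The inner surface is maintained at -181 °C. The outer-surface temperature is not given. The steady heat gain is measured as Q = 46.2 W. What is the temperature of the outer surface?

T_out = 18.9 °C

Sum the resistances:
  R_copper = (1/0.257 − 1/0.292)/(4πk) = 0.4664/(4π·326) = 1.138×10^-4 K/W
  R_cork board = (1/0.292 − 1/0.431)/(4πk) = 1.104/(4π·0.0482) = 1.823 K/W
  R_aerogel blanket = (1/0.431 − 1/0.563)/(4πk) = 0.5440/(4π·0.0173) = 2.502 K/W
ΣR = 4.326 K/W
ΔT = Q·ΣR = 46.2 × 4.326 = 199.9 K
Heat flows inward, so T_out = T_in + ΔT = -181 + 199.9 = 18.9 °C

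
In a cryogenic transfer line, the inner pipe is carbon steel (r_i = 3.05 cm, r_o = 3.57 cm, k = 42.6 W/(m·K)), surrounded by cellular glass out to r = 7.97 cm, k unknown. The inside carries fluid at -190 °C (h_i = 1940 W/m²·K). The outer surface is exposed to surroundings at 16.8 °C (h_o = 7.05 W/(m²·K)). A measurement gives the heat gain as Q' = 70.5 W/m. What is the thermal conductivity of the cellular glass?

ΣR = ΔT/Q' = |-190 − 16.8|/70.5 = 2.933 m·K/W
Known resistances:
  R'_conv,in = 1/(2πr h) = 1/(2π·0.0305·1940) = 0.002690 m·K/W
  R'_carbon steel = ln(0.0357/0.0305)/(2πk) = 0.1574/(2π·42.6) = 5.881×10^-4 m·K/W
  R'_conv,out = 1/(2πr h) = 1/(2π·0.0797·7.05) = 0.2833 m·K/W
R_cellular glass = ΣR − ΣR_known = 2.933 − 0.2866 = 2.646 m·K/W
ln(r₂/r₁)/(2πk) = 2.646 ⇒ k = 0.8031/(2π·2.646) = 0.0483 W/m·K

k = 0.0483 W/m·K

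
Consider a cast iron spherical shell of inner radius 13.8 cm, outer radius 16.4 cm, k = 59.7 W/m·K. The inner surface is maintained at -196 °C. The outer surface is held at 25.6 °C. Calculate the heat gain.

Q = 4πk·ΔT/(1/r₁ − 1/r₂) = 4π × 59.7 × 221.6 / (1/0.138 − 1/0.164) = 1.45×10^5 W

Q = 1.45×10^5 W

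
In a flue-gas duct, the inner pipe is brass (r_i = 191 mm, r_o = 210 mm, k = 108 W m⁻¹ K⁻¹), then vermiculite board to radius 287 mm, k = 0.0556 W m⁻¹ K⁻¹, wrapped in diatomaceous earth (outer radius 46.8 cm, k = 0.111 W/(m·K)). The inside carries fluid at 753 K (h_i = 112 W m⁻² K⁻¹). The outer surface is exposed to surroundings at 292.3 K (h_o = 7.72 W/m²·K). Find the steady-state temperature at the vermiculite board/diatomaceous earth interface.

T = 501 K

Series thermal resistances, inner to outer:
  R'_conv,in = 1/(2πr h) = 1/(2π·0.191·112) = 0.007440 m·K/W
  R'_brass = ln(0.210/0.191)/(2πk) = 0.09483/(2π·108) = 1.398×10^-4 m·K/W
  R'_vermiculite board = ln(0.287/0.210)/(2πk) = 0.3124/(2π·0.0556) = 0.8942 m·K/W
  R'_diatomaceous earth = ln(0.468/0.287)/(2πk) = 0.4890/(2π·0.111) = 0.7011 m·K/W
  R'_conv,out = 1/(2πr h) = 1/(2π·0.468·7.72) = 0.04405 m·K/W
ΣR = 0.007440 + 1.398×10^-4 + 0.8942 + 0.7011 + 0.04405 = 1.647 m·K/W
Q' = ΔT/ΣR = (753 K − 292.3 K)/1.647 = 279.7 W/m
From the inner boundary to the vermiculite board/diatomaceous earth interface, ΣR_partial = 0.9018 m·K/W.
T_interface = T_in − Q'·ΣR_partial = 753 K − (279.7)(0.9018) = 501 K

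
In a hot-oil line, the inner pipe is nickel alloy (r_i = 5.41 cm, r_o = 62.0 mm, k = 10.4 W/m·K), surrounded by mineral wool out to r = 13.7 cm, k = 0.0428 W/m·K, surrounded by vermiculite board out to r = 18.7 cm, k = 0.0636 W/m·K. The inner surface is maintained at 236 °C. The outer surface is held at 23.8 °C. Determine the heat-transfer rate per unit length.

Q' = 56.9 W/m

Resistance network (inner→outer):
  R'_nickel alloy = ln(0.0620/0.0541)/(2πk) = 0.1363/(2π·10.4) = 0.002086 m·K/W
  R'_mineral wool = ln(0.137/0.0620)/(2πk) = 0.7928/(2π·0.0428) = 2.948 m·K/W
  R'_vermiculite board = ln(0.187/0.137)/(2πk) = 0.3111/(2π·0.0636) = 0.7786 m·K/W
ΣR = 0.002086 + 2.948 + 0.7786 = 3.729 m·K/W
Q' = ΔT/ΣR = (236 °C − 23.8 °C)/3.729 = 56.9 W/m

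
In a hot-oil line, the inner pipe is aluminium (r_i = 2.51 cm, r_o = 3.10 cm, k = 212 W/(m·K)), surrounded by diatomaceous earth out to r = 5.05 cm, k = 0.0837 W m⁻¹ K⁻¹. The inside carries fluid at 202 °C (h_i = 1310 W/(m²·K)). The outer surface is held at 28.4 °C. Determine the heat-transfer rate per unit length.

Q' = 186 W/m

Treat each layer as a resistance in series:
  R'_conv,in = 1/(2πr h) = 1/(2π·0.0251·1310) = 0.004840 m·K/W
  R'_aluminium = ln(0.0310/0.0251)/(2πk) = 0.2111/(2π·212) = 1.585×10^-4 m·K/W
  R'_diatomaceous earth = ln(0.0505/0.0310)/(2πk) = 0.4880/(2π·0.0837) = 0.9279 m·K/W
ΣR = 0.004840 + 1.585×10^-4 + 0.9279 = 0.9329 m·K/W
Q' = ΔT/ΣR = (202 °C − 28.4 °C)/0.9329 = 186 W/m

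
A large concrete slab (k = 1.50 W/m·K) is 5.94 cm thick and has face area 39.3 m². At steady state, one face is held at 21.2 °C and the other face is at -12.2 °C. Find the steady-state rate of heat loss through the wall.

Q = kA·ΔT/L = 1.50 × 39.3 × |21.2 °C − -12.2 °C| / 0.0594 = 33100 W

Q = 33100 W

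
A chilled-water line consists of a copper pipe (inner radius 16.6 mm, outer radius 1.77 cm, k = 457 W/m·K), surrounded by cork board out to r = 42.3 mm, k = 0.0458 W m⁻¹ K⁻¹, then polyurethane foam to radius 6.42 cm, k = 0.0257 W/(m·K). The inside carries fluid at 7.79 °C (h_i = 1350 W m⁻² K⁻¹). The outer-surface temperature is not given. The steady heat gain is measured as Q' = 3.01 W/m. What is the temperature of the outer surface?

T_out = 24.7 °C

Sum the resistances:
  R'_conv,in = 1/(2πr h) = 1/(2π·0.0166·1350) = 0.007102 m·K/W
  R'_copper = ln(0.0177/0.0166)/(2πk) = 0.06416/(2π·457) = 2.235×10^-5 m·K/W
  R'_cork board = ln(0.0423/0.0177)/(2πk) = 0.8712/(2π·0.0458) = 3.027 m·K/W
  R'_polyurethane foam = ln(0.0642/0.0423)/(2πk) = 0.4172/(2π·0.0257) = 2.584 m·K/W
ΣR = 5.618 m·K/W
ΔT = Q'·ΣR = 3.01 × 5.618 = 16.91 K
Heat flows inward, so T_out = T_in + ΔT = 7.79 + 16.91 = 24.7 °C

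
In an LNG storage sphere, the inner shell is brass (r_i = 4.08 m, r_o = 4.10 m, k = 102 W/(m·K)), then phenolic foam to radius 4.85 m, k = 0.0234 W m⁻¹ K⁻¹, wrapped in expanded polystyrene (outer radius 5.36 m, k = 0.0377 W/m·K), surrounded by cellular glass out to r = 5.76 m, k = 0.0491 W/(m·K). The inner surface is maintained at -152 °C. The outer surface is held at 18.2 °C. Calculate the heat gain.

Treat each layer as a resistance in series:
  R_brass = (1/4.08 − 1/4.10)/(4πk) = 0.001196/(4π·102) = 9.328×10^-7 K/W
  R_phenolic foam = (1/4.10 − 1/4.85)/(4πk) = 0.03772/(4π·0.0234) = 0.1283 K/W
  R_expanded polystyrene = (1/4.85 − 1/5.36)/(4πk) = 0.01962/(4π·0.0377) = 0.04141 K/W
  R_cellular glass = (1/5.36 − 1/5.76)/(4πk) = 0.01296/(4π·0.0491) = 0.02100 K/W
ΣR = 9.328×10^-7 + 0.1283 + 0.04141 + 0.02100 = 0.1907 K/W
Q = ΔT/ΣR = (-152 °C − 18.2 °C)/0.1907 = -893 W
(Negative Q ⇒ heat flows inward; heat gain = 893 W.)

Q = 893 W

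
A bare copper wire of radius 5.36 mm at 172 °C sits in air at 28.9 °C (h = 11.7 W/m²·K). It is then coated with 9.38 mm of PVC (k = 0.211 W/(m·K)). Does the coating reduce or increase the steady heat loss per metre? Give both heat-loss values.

increases: 56.4 → 84.9 W/m

Critical radius for a cylinder: r_cr = k/h = 0.0180 m = 1.80 cm.
Outer radius after coating: r₂ = 0.00536 + 0.00938 = 0.01474 m.
Since r₁ < r_cr and r₂ ≤ r_cr, the coating moves toward the maximum at r_cr — heat loss rises.
Bare: R = 1/(2πr₁h) = 2.538 m·K/W; Q = 143.1/2.538 = 56.4 W/m.
Coated: R = R_cond + R_conv = 1.686 m·K/W; Q = 143.1/1.686 = 84.9 W/m.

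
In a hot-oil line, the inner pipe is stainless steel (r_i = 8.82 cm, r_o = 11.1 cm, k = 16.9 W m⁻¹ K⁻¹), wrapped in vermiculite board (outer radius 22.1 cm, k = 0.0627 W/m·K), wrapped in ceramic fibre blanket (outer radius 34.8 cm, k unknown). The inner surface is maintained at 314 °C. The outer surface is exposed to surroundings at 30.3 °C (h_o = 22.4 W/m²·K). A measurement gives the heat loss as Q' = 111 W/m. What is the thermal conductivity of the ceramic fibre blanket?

ΣR = ΔT/Q' = |314 − 30.3|/111 = 2.556 m·K/W
Known resistances:
  R'_stainless steel = ln(0.111/0.0882)/(2πk) = 0.2299/(2π·16.9) = 0.002165 m·K/W
  R'_vermiculite board = ln(0.221/0.111)/(2πk) = 0.6886/(2π·0.0627) = 1.748 m·K/W
  R'_conv,out = 1/(2πr h) = 1/(2π·0.348·22.4) = 0.02042 m·K/W
R_ceramic fibre blanket = ΣR − ΣR_known = 2.556 − 1.771 = 0.7850 m·K/W
ln(r₂/r₁)/(2πk) = 0.7850 ⇒ k = 0.4540/(2π·0.7850) = 0.0920 W/m·K

k = 0.0920 W/m·K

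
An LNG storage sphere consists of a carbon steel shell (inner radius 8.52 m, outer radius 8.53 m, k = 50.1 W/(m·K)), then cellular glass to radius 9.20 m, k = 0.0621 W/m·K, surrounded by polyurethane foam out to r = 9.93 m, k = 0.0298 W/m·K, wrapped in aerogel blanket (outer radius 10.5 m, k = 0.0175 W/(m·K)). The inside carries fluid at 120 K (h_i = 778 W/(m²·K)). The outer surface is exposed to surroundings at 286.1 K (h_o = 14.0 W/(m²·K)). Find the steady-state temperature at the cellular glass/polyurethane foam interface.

Series thermal resistances, inner to outer:
  R_conv,in = 1/(4πr²h) = 1/(4π·8.52²·778) = 1.409×10^-6 K/W
  R_carbon steel = (1/8.52 − 1/8.53)/(4πk) = 1.376×10^-4/(4π·50.1) = 2.186×10^-7 K/W
  R_cellular glass = (1/8.53 − 1/9.20)/(4πk) = 0.008538/(4π·0.0621) = 0.01094 K/W
  R_polyurethane foam = (1/9.20 − 1/9.93)/(4πk) = 0.007991/(4π·0.0298) = 0.02134 K/W
  R_aerogel blanket = (1/9.93 − 1/10.5)/(4πk) = 0.005467/(4π·0.0175) = 0.02486 K/W
  R_conv,out = 1/(4πr²h) = 1/(4π·10.5²·14.0) = 5.156×10^-5 K/W
ΣR = 1.409×10^-6 + 2.186×10^-7 + 0.01094 + 0.02134 + 0.02486 + 5.156×10^-5 = 0.05719 K/W
Q = ΔT/ΣR = (120 K − 286.1 K)/0.05719 = -2904 W
From the inner boundary to the cellular glass/polyurethane foam interface, ΣR_partial = 0.01094 K/W.
T_interface = T_in − Q·ΣR_partial = 120 K − (-2904)(0.01094) = 152 K

T = 152 K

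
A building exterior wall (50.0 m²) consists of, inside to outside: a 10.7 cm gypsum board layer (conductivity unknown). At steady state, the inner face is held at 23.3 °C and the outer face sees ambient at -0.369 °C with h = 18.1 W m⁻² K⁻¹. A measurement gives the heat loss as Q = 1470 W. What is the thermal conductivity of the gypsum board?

ΣR = ΔT/Q = |23.3 − -0.369|/1470 = 0.01610 K/W
Known resistances:
  R_conv,out = 1/(hA) = 1/(18.1·50.0) = 0.001105 K/W
R_gypsum board = ΣR − ΣR_known = 0.01610 − 0.001105 = 0.01499 K/W
L/(kA) = 0.01499 ⇒ k = 0.107/(0.01499·50.0) = 0.143 W/m·K

k = 0.143 W/m·K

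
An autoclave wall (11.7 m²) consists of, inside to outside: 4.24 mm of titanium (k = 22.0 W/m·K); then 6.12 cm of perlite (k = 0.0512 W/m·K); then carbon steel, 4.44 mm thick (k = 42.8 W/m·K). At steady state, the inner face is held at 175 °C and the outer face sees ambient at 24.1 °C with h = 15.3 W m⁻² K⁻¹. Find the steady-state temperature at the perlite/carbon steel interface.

T = 31.9 °C

Treat each layer as a resistance in series:
  R_titanium = L/(kA) = 0.00424/(22.0·11.7) = 1.647×10^-5 K/W
  R_perlite = L/(kA) = 0.0612/(0.0512·11.7) = 0.1022 K/W
  R_carbon steel = L/(kA) = 0.00444/(42.8·11.7) = 8.867×10^-6 K/W
  R_conv,out = 1/(hA) = 1/(15.3·11.7) = 0.005586 K/W
ΣR = 1.647×10^-5 + 0.1022 + 8.867×10^-6 + 0.005586 = 0.1078 K/W
Q = ΔT/ΣR = (175 °C − 24.1 °C)/0.1078 = 1400 W
From the inner boundary to the perlite/carbon steel interface, ΣR_partial = 0.1022 K/W.
T_interface = T_in − Q·ΣR_partial = 175 °C − (1400)(0.1022) = 31.9 °C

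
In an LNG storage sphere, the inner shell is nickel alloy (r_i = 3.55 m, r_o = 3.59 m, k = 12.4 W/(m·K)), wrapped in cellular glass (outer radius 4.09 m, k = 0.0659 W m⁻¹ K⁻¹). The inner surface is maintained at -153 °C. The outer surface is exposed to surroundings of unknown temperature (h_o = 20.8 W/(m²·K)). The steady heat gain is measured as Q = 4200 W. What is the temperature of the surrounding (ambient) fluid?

Sum the resistances:
  R_nickel alloy = (1/3.55 − 1/3.59)/(4πk) = 0.003139/(4π·12.4) = 2.014×10^-5 K/W
  R_cellular glass = (1/3.59 − 1/4.09)/(4πk) = 0.03405/(4π·0.0659) = 0.04112 K/W
  R_conv,out = 1/(4πr²h) = 1/(4π·4.09²·20.8) = 2.287×10^-4 K/W
ΣR = 0.04137 K/W
ΔT = Q·ΣR = 4200 × 0.04137 = 173.8 K
Heat flows inward, so T_out = T_in + ΔT = -153 + 173.8 = 20.8 °C

T_out = 20.8 °C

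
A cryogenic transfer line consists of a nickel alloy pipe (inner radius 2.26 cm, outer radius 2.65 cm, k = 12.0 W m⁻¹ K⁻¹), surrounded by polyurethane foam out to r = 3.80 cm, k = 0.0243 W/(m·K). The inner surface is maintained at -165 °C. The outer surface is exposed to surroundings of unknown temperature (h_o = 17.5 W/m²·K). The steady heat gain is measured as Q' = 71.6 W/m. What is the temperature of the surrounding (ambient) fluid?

Series resistances:
  R'_nickel alloy = ln(0.0265/0.0226)/(2πk) = 0.1592/(2π·12.0) = 0.002111 m·K/W
  R'_polyurethane foam = ln(0.0380/0.0265)/(2πk) = 0.3604/(2π·0.0243) = 2.361 m·K/W
  R'_conv,out = 1/(2πr h) = 1/(2π·0.0380·17.5) = 0.2393 m·K/W
ΣR = 2.602 m·K/W
ΔT = Q'·ΣR = 71.6 × 2.602 = 186.3 K
Heat flows inward, so T_out = T_in + ΔT = -165 + 186.3 = 21.3 °C

T_out = 21.3 °C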